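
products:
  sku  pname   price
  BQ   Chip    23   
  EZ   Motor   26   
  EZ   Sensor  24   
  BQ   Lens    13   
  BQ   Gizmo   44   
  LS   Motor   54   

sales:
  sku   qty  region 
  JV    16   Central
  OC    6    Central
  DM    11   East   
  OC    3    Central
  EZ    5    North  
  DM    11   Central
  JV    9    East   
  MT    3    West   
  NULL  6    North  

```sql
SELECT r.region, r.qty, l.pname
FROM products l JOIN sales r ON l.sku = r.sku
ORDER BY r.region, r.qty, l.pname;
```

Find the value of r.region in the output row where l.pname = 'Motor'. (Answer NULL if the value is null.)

INNER JOIN keeps only pairs where the ON condition holds.
Matching on l.sku = r.sku. A NULL in a compared column never satisfies the condition.
Matched pairs: 2.

North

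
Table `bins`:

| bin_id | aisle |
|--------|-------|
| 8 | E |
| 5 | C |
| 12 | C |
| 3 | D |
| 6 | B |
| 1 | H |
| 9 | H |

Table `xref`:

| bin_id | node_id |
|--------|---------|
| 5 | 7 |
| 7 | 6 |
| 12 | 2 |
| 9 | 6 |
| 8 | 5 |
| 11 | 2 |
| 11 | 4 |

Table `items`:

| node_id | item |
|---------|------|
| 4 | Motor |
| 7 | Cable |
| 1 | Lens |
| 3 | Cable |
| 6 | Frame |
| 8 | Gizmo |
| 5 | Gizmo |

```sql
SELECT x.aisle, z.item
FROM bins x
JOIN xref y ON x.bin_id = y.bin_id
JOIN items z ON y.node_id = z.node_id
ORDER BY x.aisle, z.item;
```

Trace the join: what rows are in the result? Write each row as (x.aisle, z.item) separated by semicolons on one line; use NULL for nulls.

(C, Cable); (E, Gizmo); (H, Frame)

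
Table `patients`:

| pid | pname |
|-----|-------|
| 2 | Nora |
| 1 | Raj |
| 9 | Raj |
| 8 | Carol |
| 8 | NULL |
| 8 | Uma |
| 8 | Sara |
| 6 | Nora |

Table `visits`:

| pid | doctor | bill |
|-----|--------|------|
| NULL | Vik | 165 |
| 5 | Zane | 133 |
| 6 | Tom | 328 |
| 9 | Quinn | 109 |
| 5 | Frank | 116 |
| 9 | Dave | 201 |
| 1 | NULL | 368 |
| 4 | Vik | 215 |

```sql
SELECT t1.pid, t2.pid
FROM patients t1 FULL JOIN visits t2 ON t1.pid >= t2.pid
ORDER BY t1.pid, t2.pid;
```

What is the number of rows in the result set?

35

FULL OUTER JOIN keeps every row from both sides; unmatched rows get NULL for the other side's columns.
Matching on t1.pid >= t2.pid. A NULL in a compared column never satisfies the condition.
- t1 row (pid=2): matches 1 t2 row(s) → 1 output row(s).
- t1 row (pid=1): matches 1 t2 row(s) → 1 output row(s).
- t1 row (pid=9): matches 7 t2 row(s) → 7 output row(s).
- t1 row (pid=8): matches 5 t2 row(s) → 5 output row(s).
- t1 row (pid=8): matches 5 t2 row(s) → 5 output row(s).
- t1 row (pid=8): matches 5 t2 row(s) → 5 output row(s).
- t1 row (pid=8): matches 5 t2 row(s) → 5 output row(s).
- t1 row (pid=6): matches 5 t2 row(s) → 5 output row(s).
- 1 row(s) from t2 found no t1 partner → padded with NULL.
Total: 34 matched + 1 padded = 35 rows.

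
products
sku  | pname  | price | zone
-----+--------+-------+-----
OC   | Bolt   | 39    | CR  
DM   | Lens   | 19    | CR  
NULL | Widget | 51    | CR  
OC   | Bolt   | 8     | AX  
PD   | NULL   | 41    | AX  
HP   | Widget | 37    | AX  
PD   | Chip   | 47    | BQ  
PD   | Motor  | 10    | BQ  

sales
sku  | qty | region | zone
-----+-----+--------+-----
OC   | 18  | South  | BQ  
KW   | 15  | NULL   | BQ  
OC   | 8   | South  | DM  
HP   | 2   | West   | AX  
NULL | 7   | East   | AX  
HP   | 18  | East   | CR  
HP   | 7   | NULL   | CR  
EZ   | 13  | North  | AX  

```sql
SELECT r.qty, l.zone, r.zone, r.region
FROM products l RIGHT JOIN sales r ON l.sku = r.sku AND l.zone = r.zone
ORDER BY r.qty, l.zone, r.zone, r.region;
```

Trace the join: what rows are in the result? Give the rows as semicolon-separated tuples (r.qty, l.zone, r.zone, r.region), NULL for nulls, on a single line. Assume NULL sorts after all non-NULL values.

(2, AX, AX, West); (7, NULL, AX, East); (7, NULL, CR, NULL); (8, NULL, DM, South); (13, NULL, AX, North); (15, NULL, BQ, NULL); (18, NULL, BQ, South); (18, NULL, CR, East)

RIGHT JOIN keeps every row from `sales`; unmatched rows get NULL for `products`'s columns.
Matching on l.sku = r.sku AND l.zone = r.zone. A NULL in a compared column never satisfies the condition.
- l row (sku=OC, zone=CR): no match.
- l row (sku=DM, zone=CR): no match.
- l row (sku=NULL, zone=CR): no match.
- l row (sku=OC, zone=AX): no match.
- l row (sku=PD, zone=AX): no match.
- l row (sku=HP, zone=AX): matches 1 r row(s) → 1 output row(s).
- l row (sku=PD, zone=BQ): no match.
- l row (sku=PD, zone=BQ): no match.
- plus 7 unmatched r row(s), each kept with NULL l columns.
After projecting and ordering:
r.qty | l.zone | r.zone | r.region
2 | AX | AX | West
7 | NULL | AX | East
7 | NULL | CR | NULL
8 | NULL | DM | South
13 | NULL | AX | North
15 | NULL | BQ | NULL
18 | NULL | BQ | South
18 | NULL | CR | East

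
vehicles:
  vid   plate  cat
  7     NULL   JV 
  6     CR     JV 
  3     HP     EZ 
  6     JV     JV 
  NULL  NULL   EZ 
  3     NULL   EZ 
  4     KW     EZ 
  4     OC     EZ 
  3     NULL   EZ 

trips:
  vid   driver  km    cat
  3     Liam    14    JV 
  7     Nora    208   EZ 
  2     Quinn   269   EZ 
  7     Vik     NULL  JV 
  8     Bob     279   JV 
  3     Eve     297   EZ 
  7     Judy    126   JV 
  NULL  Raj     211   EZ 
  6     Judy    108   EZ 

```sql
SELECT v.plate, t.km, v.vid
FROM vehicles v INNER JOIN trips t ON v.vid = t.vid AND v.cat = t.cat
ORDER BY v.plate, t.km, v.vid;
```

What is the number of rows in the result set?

5

INNER JOIN keeps only pairs where the ON condition holds.
Matching on v.vid = t.vid AND v.cat = t.cat. A NULL in a compared column never satisfies the condition.
- v row (vid=7, cat=JV): matches 2 t row(s) → 2 output row(s).
- v row (vid=6, cat=JV): no match → dropped.
- v row (vid=3, cat=EZ): matches 1 t row(s) → 1 output row(s).
- v row (vid=6, cat=JV): no match → dropped.
- v row (vid=NULL, cat=EZ): no match → dropped.
- v row (vid=3, cat=EZ): matches 1 t row(s) → 1 output row(s).
- v row (vid=4, cat=EZ): no match → dropped.
- v row (vid=4, cat=EZ): no match → dropped.
- v row (vid=3, cat=EZ): matches 1 t row(s) → 1 output row(s).
Total: 5 rows.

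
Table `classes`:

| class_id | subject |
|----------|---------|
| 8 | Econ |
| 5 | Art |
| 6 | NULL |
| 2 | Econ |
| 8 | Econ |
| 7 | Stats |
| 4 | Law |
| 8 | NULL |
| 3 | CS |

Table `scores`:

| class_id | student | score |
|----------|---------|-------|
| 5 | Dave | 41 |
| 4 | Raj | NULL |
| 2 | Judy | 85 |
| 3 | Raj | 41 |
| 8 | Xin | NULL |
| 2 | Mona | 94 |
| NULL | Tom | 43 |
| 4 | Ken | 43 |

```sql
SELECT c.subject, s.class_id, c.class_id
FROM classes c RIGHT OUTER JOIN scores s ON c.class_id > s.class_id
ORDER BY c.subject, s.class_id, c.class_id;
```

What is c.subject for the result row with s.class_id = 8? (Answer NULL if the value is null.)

NULL

RIGHT JOIN keeps every row from `scores`; unmatched rows get NULL for `classes`'s columns.
Matching on c.class_id > s.class_id. A NULL in a compared column never satisfies the condition.
- class_id=8: 6 matching s row(s), so 6 row(s) emitted.
- class_id=5: 5 matching s row(s), so 5 row(s) emitted.
- class_id=6: 6 matching s row(s), so 6 row(s) emitted.
- class_id=2: no matching s row.
- class_id=8: 6 matching s row(s), so 6 row(s) emitted.
- class_id=7: 6 matching s row(s), so 6 row(s) emitted.
- class_id=4: 3 matching s row(s), so 3 row(s) emitted.
- class_id=8: 6 matching s row(s), so 6 row(s) emitted.
- class_id=3: 2 matching s row(s), so 2 row(s) emitted.
- 2 row(s) from s found no c partner → padded with NULL.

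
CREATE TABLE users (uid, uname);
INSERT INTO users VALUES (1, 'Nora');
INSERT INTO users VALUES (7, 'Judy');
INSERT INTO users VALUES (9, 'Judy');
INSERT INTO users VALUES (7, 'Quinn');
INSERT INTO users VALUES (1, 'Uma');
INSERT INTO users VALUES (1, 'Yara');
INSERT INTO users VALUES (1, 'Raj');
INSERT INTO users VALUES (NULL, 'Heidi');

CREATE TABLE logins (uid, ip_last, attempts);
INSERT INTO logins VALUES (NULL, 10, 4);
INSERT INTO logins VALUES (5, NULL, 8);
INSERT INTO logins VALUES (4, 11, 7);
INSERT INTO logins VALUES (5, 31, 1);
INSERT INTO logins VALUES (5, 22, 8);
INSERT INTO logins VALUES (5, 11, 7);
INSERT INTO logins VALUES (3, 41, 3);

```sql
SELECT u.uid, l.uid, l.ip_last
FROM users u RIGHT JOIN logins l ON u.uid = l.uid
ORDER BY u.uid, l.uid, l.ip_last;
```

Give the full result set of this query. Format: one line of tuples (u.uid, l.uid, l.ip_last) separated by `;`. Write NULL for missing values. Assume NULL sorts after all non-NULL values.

RIGHT JOIN keeps every row from `logins`; unmatched rows get NULL for `users`'s columns.
Matching on u.uid = l.uid. A NULL in a compared column never satisfies the condition.
- u row (uid=1): no match.
- u row (uid=7): no match.
- u row (uid=9): no match.
- u row (uid=7): no match.
- u row (uid=1): no match.
- u row (uid=1): no match.
- u row (uid=1): no match.
- u row (uid=NULL): no match.
- 7 row(s) from l found no u partner → padded with NULL.
After projecting and ordering:
u.uid | l.uid | l.ip_last
NULL | 3 | 41
NULL | 4 | 11
NULL | 5 | 11
NULL | 5 | 22
NULL | 5 | 31
NULL | 5 | NULL
NULL | NULL | 10

(NULL, 3, 41); (NULL, 4, 11); (NULL, 5, 11); (NULL, 5, 22); (NULL, 5, 31); (NULL, 5, NULL); (NULL, NULL, 10)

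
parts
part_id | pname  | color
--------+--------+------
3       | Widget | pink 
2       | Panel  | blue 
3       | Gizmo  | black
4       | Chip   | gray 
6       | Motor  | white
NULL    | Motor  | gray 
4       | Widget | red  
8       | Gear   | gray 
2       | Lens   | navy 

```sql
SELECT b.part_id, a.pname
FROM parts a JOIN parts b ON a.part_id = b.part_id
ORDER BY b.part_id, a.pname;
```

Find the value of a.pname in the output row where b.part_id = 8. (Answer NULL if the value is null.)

INNER JOIN keeps only pairs where the ON condition holds.
Matching on a.part_id = b.part_id. A NULL in a compared column never satisfies the condition.
- a row (part_id=3): matches 2 b row(s) → 2 output row(s).
- a row (part_id=2): matches 2 b row(s) → 2 output row(s).
- a row (part_id=3): matches 2 b row(s) → 2 output row(s).
- a row (part_id=4): matches 2 b row(s) → 2 output row(s).
- a row (part_id=6): matches 1 b row(s) → 1 output row(s).
- a row (part_id=NULL): no match → dropped.
- a row (part_id=4): matches 2 b row(s) → 2 output row(s).
- a row (part_id=8): matches 1 b row(s) → 1 output row(s).
- a row (part_id=2): matches 2 b row(s) → 2 output row(s).

Gear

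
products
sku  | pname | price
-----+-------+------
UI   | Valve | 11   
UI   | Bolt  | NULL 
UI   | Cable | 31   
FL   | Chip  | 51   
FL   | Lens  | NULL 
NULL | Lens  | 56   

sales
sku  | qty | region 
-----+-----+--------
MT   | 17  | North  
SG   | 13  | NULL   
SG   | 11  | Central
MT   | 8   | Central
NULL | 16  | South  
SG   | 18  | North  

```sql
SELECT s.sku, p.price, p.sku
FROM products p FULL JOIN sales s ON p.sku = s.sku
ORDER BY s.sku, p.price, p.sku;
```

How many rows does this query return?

12

FULL OUTER JOIN keeps every row from both sides; unmatched rows get NULL for the other side's columns.
Matching on p.sku = s.sku. A NULL in a compared column never satisfies the condition.
- p (sku=UI) has no partner → padded with NULL.
- p (sku=UI) has no partner → padded with NULL.
- p (sku=UI) has no partner → padded with NULL.
- p (sku=FL) has no partner → padded with NULL.
- p (sku=FL) has no partner → padded with NULL.
- p (sku=NULL) has no partner → padded with NULL.
- 6 row(s) from s found no p partner → padded with NULL.
Total: 0 matched + 12 padded = 12 rows.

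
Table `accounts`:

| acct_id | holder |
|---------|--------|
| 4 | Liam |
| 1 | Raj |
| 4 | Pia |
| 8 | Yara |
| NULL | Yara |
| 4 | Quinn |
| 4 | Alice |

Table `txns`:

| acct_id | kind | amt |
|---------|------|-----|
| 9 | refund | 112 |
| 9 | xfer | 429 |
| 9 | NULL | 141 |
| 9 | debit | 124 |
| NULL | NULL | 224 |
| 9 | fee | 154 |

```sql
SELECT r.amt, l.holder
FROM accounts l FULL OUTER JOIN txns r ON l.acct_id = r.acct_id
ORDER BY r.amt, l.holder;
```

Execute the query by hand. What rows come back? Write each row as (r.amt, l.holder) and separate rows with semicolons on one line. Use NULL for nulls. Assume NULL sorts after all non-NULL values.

(112, NULL); (124, NULL); (141, NULL); (154, NULL); (224, NULL); (429, NULL); (NULL, Alice); (NULL, Liam); (NULL, Pia); (NULL, Quinn); (NULL, Raj); (NULL, Yara); (NULL, Yara)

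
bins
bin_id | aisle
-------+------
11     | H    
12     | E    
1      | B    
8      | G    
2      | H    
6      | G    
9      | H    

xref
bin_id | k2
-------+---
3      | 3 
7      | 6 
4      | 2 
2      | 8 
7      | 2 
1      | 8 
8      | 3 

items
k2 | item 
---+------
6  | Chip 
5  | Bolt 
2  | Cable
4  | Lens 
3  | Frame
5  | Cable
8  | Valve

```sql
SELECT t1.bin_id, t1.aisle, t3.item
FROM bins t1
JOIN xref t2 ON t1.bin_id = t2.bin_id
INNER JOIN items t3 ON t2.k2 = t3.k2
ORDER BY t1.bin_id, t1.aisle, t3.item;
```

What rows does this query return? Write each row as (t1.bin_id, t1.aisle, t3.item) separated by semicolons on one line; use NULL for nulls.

(1, B, Valve); (2, H, Valve); (8, G, Frame)

Evaluate left to right. First `bins t1 INNER JOIN xref t2` on bin_id: 3 row(s).
Then INNER JOIN `items t3` on k2: keep only rows whose t2.k2 appears in t3.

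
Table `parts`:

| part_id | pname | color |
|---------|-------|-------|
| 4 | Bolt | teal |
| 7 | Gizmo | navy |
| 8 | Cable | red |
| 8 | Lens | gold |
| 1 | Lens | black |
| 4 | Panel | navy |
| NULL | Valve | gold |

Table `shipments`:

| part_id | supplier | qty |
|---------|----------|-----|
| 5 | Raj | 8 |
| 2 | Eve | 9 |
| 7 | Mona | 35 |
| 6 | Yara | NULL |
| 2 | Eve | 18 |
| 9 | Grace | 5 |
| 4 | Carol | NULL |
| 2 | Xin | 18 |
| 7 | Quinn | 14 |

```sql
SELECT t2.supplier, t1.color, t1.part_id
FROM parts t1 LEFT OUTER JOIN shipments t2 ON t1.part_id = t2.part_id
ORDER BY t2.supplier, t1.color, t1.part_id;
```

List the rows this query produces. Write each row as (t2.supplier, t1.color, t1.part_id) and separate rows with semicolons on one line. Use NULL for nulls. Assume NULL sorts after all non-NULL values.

(Carol, navy, 4); (Carol, teal, 4); (Mona, navy, 7); (Quinn, navy, 7); (NULL, black, 1); (NULL, gold, 8); (NULL, gold, NULL); (NULL, red, 8)

LEFT JOIN keeps every row from `parts`; unmatched rows get NULL for `shipments`'s columns.
Matching on t1.part_id = t2.part_id. A NULL in a compared column never satisfies the condition.
- t1[0] part_id=4 → 1 match(es) in t2 → 1 row(s).
- t1[1] part_id=7 → 2 match(es) in t2 → 2 row(s).
- t1[2] part_id=8 → no match; kept with NULLs on the t2 side.
- t1[3] part_id=8 → no match; kept with NULLs on the t2 side.
- t1[4] part_id=1 → no match; kept with NULLs on the t2 side.
- t1[5] part_id=4 → 1 match(es) in t2 → 1 row(s).
- t1[6] part_id=NULL → no match; kept with NULLs on the t2 side.
After projecting and ordering:
t2.supplier | t1.color | t1.part_id
Carol | navy | 4
Carol | teal | 4
Mona | navy | 7
Quinn | navy | 7
NULL | black | 1
NULL | gold | 8
NULL | gold | NULL
NULL | red | 8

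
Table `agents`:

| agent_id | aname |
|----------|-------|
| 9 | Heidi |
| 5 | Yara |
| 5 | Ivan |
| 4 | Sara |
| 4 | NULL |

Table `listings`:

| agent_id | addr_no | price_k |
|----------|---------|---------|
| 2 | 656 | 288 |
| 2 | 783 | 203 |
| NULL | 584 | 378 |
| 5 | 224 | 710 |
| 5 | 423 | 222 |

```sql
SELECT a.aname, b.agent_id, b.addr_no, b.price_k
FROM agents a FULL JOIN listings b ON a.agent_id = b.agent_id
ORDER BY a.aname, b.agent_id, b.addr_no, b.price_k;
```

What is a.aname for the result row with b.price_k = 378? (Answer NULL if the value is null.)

NULL

FULL OUTER JOIN keeps every row from both sides; unmatched rows get NULL for the other side's columns.
Matching on a.agent_id = b.agent_id. A NULL in a compared column never satisfies the condition.
Matched pairs: 4; unmatched a rows kept: 3; unmatched b rows kept: 3.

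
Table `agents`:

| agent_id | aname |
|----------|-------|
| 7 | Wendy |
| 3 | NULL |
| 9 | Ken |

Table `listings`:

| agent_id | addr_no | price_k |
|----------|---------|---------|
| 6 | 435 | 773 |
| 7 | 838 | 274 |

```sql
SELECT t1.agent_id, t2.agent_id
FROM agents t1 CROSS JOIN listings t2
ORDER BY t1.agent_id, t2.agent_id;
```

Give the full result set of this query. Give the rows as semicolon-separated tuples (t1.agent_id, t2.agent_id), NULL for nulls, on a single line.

CROSS JOIN pairs every row of `agents` with every row of `listings`: 3 × 2 = 6 rows.

(3, 6); (3, 7); (7, 6); (7, 7); (9, 6); (9, 7)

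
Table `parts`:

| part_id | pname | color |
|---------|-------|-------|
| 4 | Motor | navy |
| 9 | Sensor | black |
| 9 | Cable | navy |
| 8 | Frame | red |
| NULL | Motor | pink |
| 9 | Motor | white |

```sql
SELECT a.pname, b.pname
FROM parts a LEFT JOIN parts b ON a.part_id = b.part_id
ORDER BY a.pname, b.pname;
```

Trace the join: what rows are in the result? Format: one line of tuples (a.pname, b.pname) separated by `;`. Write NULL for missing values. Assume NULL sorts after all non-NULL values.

LEFT JOIN keeps every row from `parts a`; unmatched rows get NULL for `parts b`'s columns.
Matching on a.part_id = b.part_id. A NULL in a compared column never satisfies the condition.
Matched pairs: 11; unmatched a rows kept: 1.

(Cable, Cable); (Cable, Motor); (Cable, Sensor); (Frame, Frame); (Motor, Cable); (Motor, Motor); (Motor, Motor); (Motor, Sensor); (Motor, NULL); (Sensor, Cable); (Sensor, Motor); (Sensor, Sensor)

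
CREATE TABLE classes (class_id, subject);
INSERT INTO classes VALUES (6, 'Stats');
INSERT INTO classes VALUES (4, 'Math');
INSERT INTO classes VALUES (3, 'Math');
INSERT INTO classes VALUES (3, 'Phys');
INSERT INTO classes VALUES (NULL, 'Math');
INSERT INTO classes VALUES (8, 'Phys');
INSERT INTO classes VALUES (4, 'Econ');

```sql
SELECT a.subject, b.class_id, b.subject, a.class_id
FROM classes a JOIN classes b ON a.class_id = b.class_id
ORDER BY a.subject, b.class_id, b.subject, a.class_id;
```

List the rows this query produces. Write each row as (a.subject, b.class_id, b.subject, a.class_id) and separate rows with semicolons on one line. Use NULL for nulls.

(Econ, 4, Econ, 4); (Econ, 4, Math, 4); (Math, 3, Math, 3); (Math, 3, Phys, 3); (Math, 4, Econ, 4); (Math, 4, Math, 4); (Phys, 3, Math, 3); (Phys, 3, Phys, 3); (Phys, 8, Phys, 8); (Stats, 6, Stats, 6)

INNER JOIN keeps only pairs where the ON condition holds.
Matching on a.class_id = b.class_id. A NULL in a compared column never satisfies the condition.
- a[0] class_id=6 → 1 match(es) in b → 1 row(s).
- a[1] class_id=4 → 2 match(es) in b → 2 row(s).
- a[2] class_id=3 → 2 match(es) in b → 2 row(s).
- a[3] class_id=3 → 2 match(es) in b → 2 row(s).
- a[4] class_id=NULL → no match; dropped.
- a[5] class_id=8 → 1 match(es) in b → 1 row(s).
- a[6] class_id=4 → 2 match(es) in b → 2 row(s).
After projecting and ordering:
a.subject | b.class_id | b.subject | a.class_id
Econ | 4 | Econ | 4
Econ | 4 | Math | 4
Math | 3 | Math | 3
Math | 3 | Phys | 3
Math | 4 | Econ | 4
Math | 4 | Math | 4
Phys | 3 | Math | 3
Phys | 3 | Phys | 3
Phys | 8 | Phys | 8
Stats | 6 | Stats | 6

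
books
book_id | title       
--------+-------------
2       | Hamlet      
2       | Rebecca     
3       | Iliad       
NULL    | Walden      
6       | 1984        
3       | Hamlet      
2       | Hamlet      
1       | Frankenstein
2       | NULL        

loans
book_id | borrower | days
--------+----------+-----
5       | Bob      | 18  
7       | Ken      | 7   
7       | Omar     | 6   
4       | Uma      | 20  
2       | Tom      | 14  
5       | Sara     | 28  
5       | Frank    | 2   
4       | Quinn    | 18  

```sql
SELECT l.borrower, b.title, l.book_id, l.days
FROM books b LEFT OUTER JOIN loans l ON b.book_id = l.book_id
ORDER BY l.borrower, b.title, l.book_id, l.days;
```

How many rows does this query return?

LEFT JOIN keeps every row from `books`; unmatched rows get NULL for `loans`'s columns.
Matching on b.book_id = l.book_id. A NULL in a compared column never satisfies the condition.
- b[0] book_id=2 → 1 match(es) in l → 1 row(s).
- b[1] book_id=2 → 1 match(es) in l → 1 row(s).
- b[2] book_id=3 → no match; kept with NULLs on the l side.
- b[3] book_id=NULL → no match; kept with NULLs on the l side.
- b[4] book_id=6 → no match; kept with NULLs on the l side.
- b[5] book_id=3 → no match; kept with NULLs on the l side.
- b[6] book_id=2 → 1 match(es) in l → 1 row(s).
- b[7] book_id=1 → no match; kept with NULLs on the l side.
- b[8] book_id=2 → 1 match(es) in l → 1 row(s).
Total: 4 matched + 5 padded = 9 rows.

9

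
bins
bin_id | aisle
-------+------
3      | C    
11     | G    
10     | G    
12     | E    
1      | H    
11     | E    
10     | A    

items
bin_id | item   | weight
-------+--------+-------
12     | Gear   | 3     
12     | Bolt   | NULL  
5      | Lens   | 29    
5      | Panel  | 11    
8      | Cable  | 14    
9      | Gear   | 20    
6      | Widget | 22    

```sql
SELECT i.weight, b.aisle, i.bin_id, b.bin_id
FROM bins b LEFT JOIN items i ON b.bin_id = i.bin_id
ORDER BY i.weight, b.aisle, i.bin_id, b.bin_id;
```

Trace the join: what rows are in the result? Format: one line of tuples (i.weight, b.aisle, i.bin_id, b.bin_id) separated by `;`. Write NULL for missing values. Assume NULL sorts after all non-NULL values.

(3, E, 12, 12); (NULL, A, NULL, 10); (NULL, C, NULL, 3); (NULL, E, 12, 12); (NULL, E, NULL, 11); (NULL, G, NULL, 10); (NULL, G, NULL, 11); (NULL, H, NULL, 1)

LEFT JOIN keeps every row from `bins`; unmatched rows get NULL for `items`'s columns.
Matching on b.bin_id = i.bin_id.
- b (bin_id=3) has no partner → padded with NULL.
- b (bin_id=11) has no partner → padded with NULL.
- b (bin_id=10) has no partner → padded with NULL.
- b (bin_id=12) pairs with 2 row(s) of i.
- b (bin_id=1) has no partner → padded with NULL.
- b (bin_id=11) has no partner → padded with NULL.
- b (bin_id=10) has no partner → padded with NULL.
After projecting and ordering:
i.weight | b.aisle | i.bin_id | b.bin_id
3 | E | 12 | 12
NULL | A | NULL | 10
NULL | C | NULL | 3
NULL | E | 12 | 12
NULL | E | NULL | 11
NULL | G | NULL | 10
NULL | G | NULL | 11
NULL | H | NULL | 1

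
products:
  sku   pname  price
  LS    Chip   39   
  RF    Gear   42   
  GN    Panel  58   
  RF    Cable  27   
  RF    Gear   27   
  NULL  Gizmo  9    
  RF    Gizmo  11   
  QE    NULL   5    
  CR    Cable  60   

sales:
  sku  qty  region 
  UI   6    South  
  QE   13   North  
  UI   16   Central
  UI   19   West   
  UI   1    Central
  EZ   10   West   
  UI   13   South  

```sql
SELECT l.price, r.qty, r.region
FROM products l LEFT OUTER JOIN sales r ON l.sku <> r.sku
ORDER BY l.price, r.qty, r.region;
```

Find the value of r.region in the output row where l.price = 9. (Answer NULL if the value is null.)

NULL

LEFT JOIN keeps every row from `products`; unmatched rows get NULL for `sales`'s columns.
Matching on l.sku <> r.sku. A NULL in a compared column never satisfies the condition.
- l (sku=LS) pairs with 7 row(s) of r.
- l (sku=RF) pairs with 7 row(s) of r.
- l (sku=GN) pairs with 7 row(s) of r.
- l (sku=RF) pairs with 7 row(s) of r.
- l (sku=RF) pairs with 7 row(s) of r.
- l (sku=NULL) has no partner → padded with NULL.
- l (sku=RF) pairs with 7 row(s) of r.
- l (sku=QE) pairs with 6 row(s) of r.
- l (sku=CR) pairs with 7 row(s) of r.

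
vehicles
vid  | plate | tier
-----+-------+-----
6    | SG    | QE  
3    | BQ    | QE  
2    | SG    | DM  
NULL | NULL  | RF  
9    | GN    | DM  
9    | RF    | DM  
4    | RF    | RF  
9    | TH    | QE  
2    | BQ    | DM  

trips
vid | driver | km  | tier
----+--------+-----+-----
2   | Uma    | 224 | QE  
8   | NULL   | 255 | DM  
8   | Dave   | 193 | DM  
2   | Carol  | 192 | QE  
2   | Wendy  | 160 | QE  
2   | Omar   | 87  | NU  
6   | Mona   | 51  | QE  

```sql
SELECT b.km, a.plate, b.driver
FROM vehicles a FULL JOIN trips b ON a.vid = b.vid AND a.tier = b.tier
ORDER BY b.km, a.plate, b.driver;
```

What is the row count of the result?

15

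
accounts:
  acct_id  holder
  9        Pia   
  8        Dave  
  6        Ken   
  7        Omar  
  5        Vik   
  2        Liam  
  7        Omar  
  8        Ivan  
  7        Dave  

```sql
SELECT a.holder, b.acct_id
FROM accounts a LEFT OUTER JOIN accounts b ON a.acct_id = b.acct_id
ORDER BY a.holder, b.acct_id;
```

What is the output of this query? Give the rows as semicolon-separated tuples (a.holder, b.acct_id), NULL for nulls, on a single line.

(Dave, 7); (Dave, 7); (Dave, 7); (Dave, 8); (Dave, 8); (Ivan, 8); (Ivan, 8); (Ken, 6); (Liam, 2); (Omar, 7); (Omar, 7); (Omar, 7); (Omar, 7); (Omar, 7); (Omar, 7); (Pia, 9); (Vik, 5)

LEFT JOIN keeps every row from `accounts a`; unmatched rows get NULL for `accounts b`'s columns.
Matching on a.acct_id = b.acct_id.
Matched pairs: 17; unmatched a rows kept: 0.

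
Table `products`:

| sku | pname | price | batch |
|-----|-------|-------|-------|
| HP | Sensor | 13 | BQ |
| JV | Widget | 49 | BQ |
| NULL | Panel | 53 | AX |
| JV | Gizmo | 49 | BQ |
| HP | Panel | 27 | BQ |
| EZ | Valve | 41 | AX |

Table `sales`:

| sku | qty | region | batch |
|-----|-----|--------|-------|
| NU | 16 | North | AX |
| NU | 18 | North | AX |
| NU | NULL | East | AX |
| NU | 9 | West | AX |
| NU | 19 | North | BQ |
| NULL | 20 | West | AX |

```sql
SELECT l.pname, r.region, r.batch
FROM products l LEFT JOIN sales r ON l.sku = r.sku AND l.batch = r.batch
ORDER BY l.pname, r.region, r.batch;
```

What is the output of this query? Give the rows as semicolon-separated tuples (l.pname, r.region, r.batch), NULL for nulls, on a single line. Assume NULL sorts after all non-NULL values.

(Gizmo, NULL, NULL); (Panel, NULL, NULL); (Panel, NULL, NULL); (Sensor, NULL, NULL); (Valve, NULL, NULL); (Widget, NULL, NULL)

LEFT JOIN keeps every row from `products`; unmatched rows get NULL for `sales`'s columns.
Matching on l.sku = r.sku AND l.batch = r.batch. A NULL in a compared column never satisfies the condition.
- sku=HP, batch=BQ: no r row matches, row kept with r columns NULL.
- sku=JV, batch=BQ: no r row matches, row kept with r columns NULL.
- sku=NULL, batch=AX: no r row matches, row kept with r columns NULL.
- sku=JV, batch=BQ: no r row matches, row kept with r columns NULL.
- sku=HP, batch=BQ: no r row matches, row kept with r columns NULL.
- sku=EZ, batch=AX: no r row matches, row kept with r columns NULL.
After projecting and ordering:
l.pname | r.region | r.batch
Gizmo | NULL | NULL
Panel | NULL | NULL
Panel | NULL | NULL
Sensor | NULL | NULL
Valve | NULL | NULL
Widget | NULL | NULL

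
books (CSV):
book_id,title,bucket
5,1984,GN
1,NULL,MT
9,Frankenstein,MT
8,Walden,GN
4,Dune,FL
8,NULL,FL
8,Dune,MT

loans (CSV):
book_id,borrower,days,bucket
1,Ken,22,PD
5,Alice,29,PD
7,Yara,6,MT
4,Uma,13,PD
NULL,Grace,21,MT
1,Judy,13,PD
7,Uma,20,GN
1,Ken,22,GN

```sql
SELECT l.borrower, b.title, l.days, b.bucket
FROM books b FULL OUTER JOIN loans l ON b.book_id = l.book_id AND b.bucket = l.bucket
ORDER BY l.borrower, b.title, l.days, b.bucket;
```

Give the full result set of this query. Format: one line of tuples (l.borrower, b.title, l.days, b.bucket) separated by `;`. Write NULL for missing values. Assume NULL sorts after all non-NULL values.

FULL OUTER JOIN keeps every row from both sides; unmatched rows get NULL for the other side's columns.
Matching on b.book_id = l.book_id AND b.bucket = l.bucket. A NULL in a compared column never satisfies the condition.
Matched pairs: 0; unmatched b rows kept: 7; unmatched l rows kept: 8.

(Alice, NULL, 29, NULL); (Grace, NULL, 21, NULL); (Judy, NULL, 13, NULL); (Ken, NULL, 22, NULL); (Ken, NULL, 22, NULL); (Uma, NULL, 13, NULL); (Uma, NULL, 20, NULL); (Yara, NULL, 6, NULL); (NULL, 1984, NULL, GN); (NULL, Dune, NULL, FL); (NULL, Dune, NULL, MT); (NULL, Frankenstein, NULL, MT); (NULL, Walden, NULL, GN); (NULL, NULL, NULL, FL); (NULL, NULL, NULL, MT)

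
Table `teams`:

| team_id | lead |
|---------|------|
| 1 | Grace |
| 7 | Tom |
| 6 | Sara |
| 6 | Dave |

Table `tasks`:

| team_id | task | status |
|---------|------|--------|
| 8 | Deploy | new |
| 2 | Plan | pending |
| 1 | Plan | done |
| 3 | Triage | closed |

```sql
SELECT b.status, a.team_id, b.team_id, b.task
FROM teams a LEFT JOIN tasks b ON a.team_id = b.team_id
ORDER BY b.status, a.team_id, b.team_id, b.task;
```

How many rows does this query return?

4

LEFT JOIN keeps every row from `teams`; unmatched rows get NULL for `tasks`'s columns.
Matching on a.team_id = b.team_id.
Matched pairs: 1; unmatched a rows kept: 3.
Total: 1 matched + 3 padded = 4 rows.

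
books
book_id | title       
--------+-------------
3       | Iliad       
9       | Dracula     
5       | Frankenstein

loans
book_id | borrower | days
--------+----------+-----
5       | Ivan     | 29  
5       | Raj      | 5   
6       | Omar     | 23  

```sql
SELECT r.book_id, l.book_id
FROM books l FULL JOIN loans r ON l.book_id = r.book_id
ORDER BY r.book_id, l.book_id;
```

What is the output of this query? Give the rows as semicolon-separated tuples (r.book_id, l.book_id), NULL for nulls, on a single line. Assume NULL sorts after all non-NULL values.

(5, 5); (5, 5); (6, NULL); (NULL, 3); (NULL, 9)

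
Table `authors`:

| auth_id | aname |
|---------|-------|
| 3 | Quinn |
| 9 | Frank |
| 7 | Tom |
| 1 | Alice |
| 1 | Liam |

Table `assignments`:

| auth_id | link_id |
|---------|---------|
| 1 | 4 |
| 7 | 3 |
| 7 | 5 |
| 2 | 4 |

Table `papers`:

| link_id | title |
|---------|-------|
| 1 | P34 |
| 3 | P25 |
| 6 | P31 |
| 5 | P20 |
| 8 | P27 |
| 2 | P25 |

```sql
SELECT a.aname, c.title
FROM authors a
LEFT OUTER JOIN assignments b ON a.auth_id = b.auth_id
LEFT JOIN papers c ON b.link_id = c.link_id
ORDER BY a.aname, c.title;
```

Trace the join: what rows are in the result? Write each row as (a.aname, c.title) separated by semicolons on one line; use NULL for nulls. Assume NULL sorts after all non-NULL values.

(Alice, NULL); (Frank, NULL); (Liam, NULL); (Quinn, NULL); (Tom, P20); (Tom, P25)

Step 1 — a LEFT JOIN b on auth_id → 6 row(s).
Then LEFT JOIN `papers c` on link_id: each of those 6 rows is kept; rows whose b.link_id has no match in c get NULL for c's columns.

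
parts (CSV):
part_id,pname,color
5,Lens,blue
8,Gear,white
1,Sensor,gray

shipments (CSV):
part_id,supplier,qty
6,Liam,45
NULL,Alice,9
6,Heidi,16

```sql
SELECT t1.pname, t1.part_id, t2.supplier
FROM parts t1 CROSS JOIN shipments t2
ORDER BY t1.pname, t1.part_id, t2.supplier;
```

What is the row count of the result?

9

CROSS JOIN pairs every row of `parts` with every row of `shipments`: 3 × 3 = 9 rows.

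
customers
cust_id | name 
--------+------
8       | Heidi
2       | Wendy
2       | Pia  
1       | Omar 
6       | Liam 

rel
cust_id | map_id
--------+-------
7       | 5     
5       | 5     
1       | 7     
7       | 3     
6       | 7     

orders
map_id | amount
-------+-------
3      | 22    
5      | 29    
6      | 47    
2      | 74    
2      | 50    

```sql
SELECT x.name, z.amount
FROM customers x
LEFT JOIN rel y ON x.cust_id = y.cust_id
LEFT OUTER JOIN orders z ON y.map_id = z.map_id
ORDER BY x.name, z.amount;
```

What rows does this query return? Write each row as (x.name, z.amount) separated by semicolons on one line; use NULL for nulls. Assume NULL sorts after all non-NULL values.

Joins associate left-to-right: customers LEFT JOIN rel on cust_id gives 5 intermediate row(s).
Then LEFT JOIN `orders z` on map_id: each of those 5 rows is kept; rows whose y.map_id has no match in z get NULL for z's columns.

(Heidi, NULL); (Liam, NULL); (Omar, NULL); (Pia, NULL); (Wendy, NULL)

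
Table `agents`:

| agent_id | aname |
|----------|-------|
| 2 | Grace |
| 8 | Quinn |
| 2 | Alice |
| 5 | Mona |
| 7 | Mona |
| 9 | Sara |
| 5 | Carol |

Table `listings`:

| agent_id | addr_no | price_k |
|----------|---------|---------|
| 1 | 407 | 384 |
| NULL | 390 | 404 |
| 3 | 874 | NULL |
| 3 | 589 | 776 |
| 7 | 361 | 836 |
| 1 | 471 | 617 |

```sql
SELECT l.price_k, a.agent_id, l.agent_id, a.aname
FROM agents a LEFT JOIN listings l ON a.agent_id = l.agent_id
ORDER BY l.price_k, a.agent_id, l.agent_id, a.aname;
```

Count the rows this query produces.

7

LEFT JOIN keeps every row from `agents`; unmatched rows get NULL for `listings`'s columns.
Matching on a.agent_id = l.agent_id. A NULL in a compared column never satisfies the condition.
- a row (agent_id=2): no match → kept, l columns NULL.
- a row (agent_id=8): no match → kept, l columns NULL.
- a row (agent_id=2): no match → kept, l columns NULL.
- a row (agent_id=5): no match → kept, l columns NULL.
- a row (agent_id=7): matches 1 l row(s) → 1 output row(s).
- a row (agent_id=9): no match → kept, l columns NULL.
- a row (agent_id=5): no match → kept, l columns NULL.
Total: 1 matched + 6 padded = 7 rows.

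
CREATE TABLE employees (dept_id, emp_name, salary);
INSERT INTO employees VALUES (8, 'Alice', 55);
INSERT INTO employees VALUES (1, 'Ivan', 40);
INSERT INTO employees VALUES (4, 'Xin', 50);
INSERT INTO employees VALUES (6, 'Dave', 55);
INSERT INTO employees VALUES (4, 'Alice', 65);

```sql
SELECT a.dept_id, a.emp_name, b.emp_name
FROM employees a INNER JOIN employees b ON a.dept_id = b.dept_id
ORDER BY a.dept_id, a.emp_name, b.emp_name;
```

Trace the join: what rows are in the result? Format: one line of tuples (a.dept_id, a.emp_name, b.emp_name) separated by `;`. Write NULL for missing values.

(1, Ivan, Ivan); (4, Alice, Alice); (4, Alice, Xin); (4, Xin, Alice); (4, Xin, Xin); (6, Dave, Dave); (8, Alice, Alice)

INNER JOIN keeps only pairs where the ON condition holds.
Matching on a.dept_id = b.dept_id.
Matched pairs: 7.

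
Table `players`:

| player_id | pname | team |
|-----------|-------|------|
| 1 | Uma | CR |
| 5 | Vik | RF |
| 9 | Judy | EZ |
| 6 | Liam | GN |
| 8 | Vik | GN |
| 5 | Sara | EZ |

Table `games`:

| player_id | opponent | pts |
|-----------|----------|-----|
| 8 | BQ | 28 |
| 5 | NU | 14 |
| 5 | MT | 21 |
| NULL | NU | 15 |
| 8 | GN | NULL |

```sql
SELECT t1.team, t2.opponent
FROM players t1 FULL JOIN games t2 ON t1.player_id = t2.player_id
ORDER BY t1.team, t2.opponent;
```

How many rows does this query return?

FULL OUTER JOIN keeps every row from both sides; unmatched rows get NULL for the other side's columns.
Matching on t1.player_id = t2.player_id. A NULL in a compared column never satisfies the condition.
Matched pairs: 6; unmatched t1 rows kept: 3; unmatched t2 rows kept: 1.
Total: 6 matched + 4 padded = 10 rows.

10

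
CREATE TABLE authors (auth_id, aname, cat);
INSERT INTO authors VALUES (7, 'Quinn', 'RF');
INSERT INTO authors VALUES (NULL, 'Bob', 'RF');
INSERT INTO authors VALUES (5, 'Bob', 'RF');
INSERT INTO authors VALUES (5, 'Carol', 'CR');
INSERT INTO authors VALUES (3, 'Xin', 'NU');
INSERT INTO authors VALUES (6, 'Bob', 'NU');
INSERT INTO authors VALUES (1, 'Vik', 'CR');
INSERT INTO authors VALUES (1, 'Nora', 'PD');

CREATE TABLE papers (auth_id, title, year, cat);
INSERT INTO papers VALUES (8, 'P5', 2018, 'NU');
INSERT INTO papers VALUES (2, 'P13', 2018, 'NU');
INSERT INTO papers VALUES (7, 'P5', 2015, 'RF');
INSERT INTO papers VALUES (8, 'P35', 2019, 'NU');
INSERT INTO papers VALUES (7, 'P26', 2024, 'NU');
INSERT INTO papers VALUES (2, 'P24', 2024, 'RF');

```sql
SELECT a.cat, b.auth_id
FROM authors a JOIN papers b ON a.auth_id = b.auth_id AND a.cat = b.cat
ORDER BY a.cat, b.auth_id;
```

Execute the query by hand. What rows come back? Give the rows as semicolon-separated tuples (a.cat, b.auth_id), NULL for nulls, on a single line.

INNER JOIN keeps only pairs where the ON condition holds.
Matching on a.auth_id = b.auth_id AND a.cat = b.cat. A NULL in a compared column never satisfies the condition.
- a row (auth_id=7, cat=RF): matches 1 b row(s) → 1 output row(s).
- a row (auth_id=NULL, cat=RF): no match → dropped.
- a row (auth_id=5, cat=RF): no match → dropped.
- a row (auth_id=5, cat=CR): no match → dropped.
- a row (auth_id=3, cat=NU): no match → dropped.
- a row (auth_id=6, cat=NU): no match → dropped.
- a row (auth_id=1, cat=CR): no match → dropped.
- a row (auth_id=1, cat=PD): no match → dropped.
After projecting and ordering:
a.cat | b.auth_id
RF | 7

(RF, 7)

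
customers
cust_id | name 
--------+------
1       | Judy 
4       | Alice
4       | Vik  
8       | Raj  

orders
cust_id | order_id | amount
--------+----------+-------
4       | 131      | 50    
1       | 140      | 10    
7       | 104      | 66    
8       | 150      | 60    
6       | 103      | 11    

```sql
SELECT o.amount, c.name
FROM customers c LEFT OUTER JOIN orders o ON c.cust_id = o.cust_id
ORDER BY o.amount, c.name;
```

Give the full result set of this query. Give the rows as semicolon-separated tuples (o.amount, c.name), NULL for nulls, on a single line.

LEFT JOIN keeps every row from `customers`; unmatched rows get NULL for `orders`'s columns.
Matching on c.cust_id = o.cust_id.
Matched pairs: 4; unmatched c rows kept: 0.

(10, Judy); (50, Alice); (50, Vik); (60, Raj)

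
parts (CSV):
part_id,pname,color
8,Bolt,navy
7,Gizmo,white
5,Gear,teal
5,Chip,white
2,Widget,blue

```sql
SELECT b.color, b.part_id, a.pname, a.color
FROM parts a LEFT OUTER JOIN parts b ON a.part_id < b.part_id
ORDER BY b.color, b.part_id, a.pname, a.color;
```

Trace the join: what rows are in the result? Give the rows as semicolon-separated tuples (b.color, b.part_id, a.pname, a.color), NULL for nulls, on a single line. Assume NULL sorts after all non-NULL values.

LEFT JOIN keeps every row from `parts a`; unmatched rows get NULL for `parts b`'s columns.
Matching on a.part_id < b.part_id.
Matched pairs: 9; unmatched a rows kept: 1.

(navy, 8, Chip, white); (navy, 8, Gear, teal); (navy, 8, Gizmo, white); (navy, 8, Widget, blue); (teal, 5, Widget, blue); (white, 5, Widget, blue); (white, 7, Chip, white); (white, 7, Gear, teal); (white, 7, Widget, blue); (NULL, NULL, Bolt, navy)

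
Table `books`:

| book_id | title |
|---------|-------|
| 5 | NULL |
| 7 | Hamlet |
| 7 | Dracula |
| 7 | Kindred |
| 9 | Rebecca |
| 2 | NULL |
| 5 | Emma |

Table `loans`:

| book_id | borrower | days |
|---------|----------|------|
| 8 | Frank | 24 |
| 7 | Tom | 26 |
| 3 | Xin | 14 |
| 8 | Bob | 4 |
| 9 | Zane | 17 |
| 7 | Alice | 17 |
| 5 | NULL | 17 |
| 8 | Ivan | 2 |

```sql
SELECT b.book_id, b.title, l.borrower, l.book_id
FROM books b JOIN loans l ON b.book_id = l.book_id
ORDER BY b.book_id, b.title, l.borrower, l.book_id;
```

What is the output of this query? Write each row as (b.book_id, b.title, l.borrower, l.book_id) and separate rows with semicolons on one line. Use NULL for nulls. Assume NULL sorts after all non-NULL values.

(5, Emma, NULL, 5); (5, NULL, NULL, 5); (7, Dracula, Alice, 7); (7, Dracula, Tom, 7); (7, Hamlet, Alice, 7); (7, Hamlet, Tom, 7); (7, Kindred, Alice, 7); (7, Kindred, Tom, 7); (9, Rebecca, Zane, 9)

INNER JOIN keeps only pairs where the ON condition holds.
Matching on b.book_id = l.book_id.
- b[0] book_id=5 → 1 match(es) in l → 1 row(s).
- b[1] book_id=7 → 2 match(es) in l → 2 row(s).
- b[2] book_id=7 → 2 match(es) in l → 2 row(s).
- b[3] book_id=7 → 2 match(es) in l → 2 row(s).
- b[4] book_id=9 → 1 match(es) in l → 1 row(s).
- b[5] book_id=2 → no match; dropped.
- b[6] book_id=5 → 1 match(es) in l → 1 row(s).
After projecting and ordering:
b.book_id | b.title | l.borrower | l.book_id
5 | Emma | NULL | 5
5 | NULL | NULL | 5
7 | Dracula | Alice | 7
7 | Dracula | Tom | 7
7 | Hamlet | Alice | 7
7 | Hamlet | Tom | 7
7 | Kindred | Alice | 7
7 | Kindred | Tom | 7
9 | Rebecca | Zane | 9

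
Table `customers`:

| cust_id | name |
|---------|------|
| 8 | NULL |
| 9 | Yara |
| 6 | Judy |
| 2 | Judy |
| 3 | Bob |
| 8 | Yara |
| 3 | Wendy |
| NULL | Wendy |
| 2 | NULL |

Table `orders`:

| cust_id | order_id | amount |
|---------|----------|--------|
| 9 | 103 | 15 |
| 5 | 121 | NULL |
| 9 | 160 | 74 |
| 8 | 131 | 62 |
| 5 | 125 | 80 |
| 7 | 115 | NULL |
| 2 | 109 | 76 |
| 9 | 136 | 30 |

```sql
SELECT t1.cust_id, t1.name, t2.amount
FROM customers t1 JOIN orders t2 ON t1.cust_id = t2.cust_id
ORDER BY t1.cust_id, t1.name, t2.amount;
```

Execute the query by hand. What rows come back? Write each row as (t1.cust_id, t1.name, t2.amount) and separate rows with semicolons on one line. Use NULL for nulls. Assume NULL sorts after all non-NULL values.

INNER JOIN keeps only pairs where the ON condition holds.
Matching on t1.cust_id = t2.cust_id. A NULL in a compared column never satisfies the condition.
Matched pairs: 7.

(2, Judy, 76); (2, NULL, 76); (8, Yara, 62); (8, NULL, 62); (9, Yara, 15); (9, Yara, 30); (9, Yara, 74)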